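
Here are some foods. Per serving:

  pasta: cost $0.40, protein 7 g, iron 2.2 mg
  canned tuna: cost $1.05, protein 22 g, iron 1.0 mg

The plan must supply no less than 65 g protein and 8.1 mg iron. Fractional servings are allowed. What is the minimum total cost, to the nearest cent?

$3.28

For a min-cost LP with two ≥-constraints, a basic feasible solution has at most two positive variables.
pasta only: max(65/7, 8.1/2.2) = 9.286 servings → $3.71.
canned tuna only: max(65/22, 8.1/1.0) = 8.1 servings → $8.51.
pasta + canned tuna with both tight: 2.734 servings and 2.085 servings → $3.28.
Cheapest feasible corner: $3.28.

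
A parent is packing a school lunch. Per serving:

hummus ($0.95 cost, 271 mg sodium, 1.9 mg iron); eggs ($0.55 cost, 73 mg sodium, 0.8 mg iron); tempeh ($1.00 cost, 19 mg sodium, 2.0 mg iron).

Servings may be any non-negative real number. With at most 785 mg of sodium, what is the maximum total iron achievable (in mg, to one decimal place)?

82.6 mg

Iron per mg sodium: tempeh 0.1053, eggs 0.01096, hummus 0.007011.
With no serving limits, spend the whole sodium allowance on tempeh: 785 mg / 19 mg × 2.0 mg = 82.6 mg.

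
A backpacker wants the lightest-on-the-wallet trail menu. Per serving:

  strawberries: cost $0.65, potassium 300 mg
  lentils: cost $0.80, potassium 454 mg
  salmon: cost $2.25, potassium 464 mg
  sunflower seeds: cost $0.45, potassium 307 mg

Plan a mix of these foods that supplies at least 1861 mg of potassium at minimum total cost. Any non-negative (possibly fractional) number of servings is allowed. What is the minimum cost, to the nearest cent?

$2.73

Cost per mg of potassium: sunflower seeds $0.0015, lentils $0.0018, strawberries $0.0022, salmon $0.0048.
With no serving limits, use only sunflower seeds: 1861 mg / 307 mg = 6.062 servings × $0.45 = $2.73.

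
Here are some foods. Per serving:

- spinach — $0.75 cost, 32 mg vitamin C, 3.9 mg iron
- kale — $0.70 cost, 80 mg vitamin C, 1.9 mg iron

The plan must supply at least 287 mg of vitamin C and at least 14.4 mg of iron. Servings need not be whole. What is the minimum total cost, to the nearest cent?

$3.65

Minimising a linear cost over {vitamin C ≥ 287, iron ≥ 14.4, servings ≥ 0} — the optimum is at a vertex, using one or two foods.
spinach only: max(287/32, 14.4/3.9) = 8.969 servings → $6.73.
kale only: max(287/80, 14.4/1.9) = 7.579 servings → $5.31.
spinach + kale with both tight: 2.415 servings and 2.621 servings → $3.65.
So the least-cost plan costs $3.65.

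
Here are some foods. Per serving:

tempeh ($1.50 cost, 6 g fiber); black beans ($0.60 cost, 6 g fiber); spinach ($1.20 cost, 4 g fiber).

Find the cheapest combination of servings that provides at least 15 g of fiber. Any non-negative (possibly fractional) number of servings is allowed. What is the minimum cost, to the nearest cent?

Cost per g of fiber: black beans $0.1000, tempeh $0.2500, spinach $0.3000.
With no serving limits, use only black beans: 15 g / 6 g = 2.5 servings × $0.60 = $1.50.

$1.50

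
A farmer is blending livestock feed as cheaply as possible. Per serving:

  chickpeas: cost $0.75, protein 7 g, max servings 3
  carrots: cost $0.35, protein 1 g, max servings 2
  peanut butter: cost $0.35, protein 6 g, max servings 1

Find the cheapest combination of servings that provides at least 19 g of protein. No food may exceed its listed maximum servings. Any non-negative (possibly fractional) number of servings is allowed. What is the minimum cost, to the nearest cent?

Cost per g of protein: peanut butter $0.0583, chickpeas $0.1071, carrots $0.3500.
Take 1 serving of peanut butter: +6.0 g protein for $0.35 (total $0.35, still need 13.0 g).
Take 1.857 servings of chickpeas: +13.0 g protein for $1.39 (total $1.74, still need 0.0 g).
Filling from the cheapest source first is optimal under one linear minimum: $1.74.

$1.74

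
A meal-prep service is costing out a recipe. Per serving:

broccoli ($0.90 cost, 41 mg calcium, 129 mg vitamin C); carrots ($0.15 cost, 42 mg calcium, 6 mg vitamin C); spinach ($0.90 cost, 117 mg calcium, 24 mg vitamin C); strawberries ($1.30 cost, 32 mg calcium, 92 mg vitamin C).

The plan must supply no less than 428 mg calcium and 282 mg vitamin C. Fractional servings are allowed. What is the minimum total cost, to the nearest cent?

For a min-cost LP with two ≥-constraints, a basic feasible solution has at most two positive variables.
broccoli only: max(428/41, 282/129) = 10.44 servings → $9.40.
carrots only: max(428/42, 282/6) = 47 servings → $7.05.
spinach only: max(428/117, 282/24) = 11.75 servings → $10.57.
strawberries only: max(428/32, 282/92) = 13.38 servings → $17.39.
broccoli + carrots with both tight: 1.794 servings and 8.44 servings → $2.88.
broccoli + spinach with both tight: 1.61 servings and 3.094 servings → $4.23.
broccoli + strawberries: intersection lies outside the first quadrant.
carrots + spinach: intersection lies outside the first quadrant.
carrots + strawberries with both tight: 8.266 servings and 2.526 servings → $4.52.
spinach + strawberries with both tight: 3.036 servings and 2.273 servings → $5.69.
The minimum over all feasible corners is $2.88.

$2.88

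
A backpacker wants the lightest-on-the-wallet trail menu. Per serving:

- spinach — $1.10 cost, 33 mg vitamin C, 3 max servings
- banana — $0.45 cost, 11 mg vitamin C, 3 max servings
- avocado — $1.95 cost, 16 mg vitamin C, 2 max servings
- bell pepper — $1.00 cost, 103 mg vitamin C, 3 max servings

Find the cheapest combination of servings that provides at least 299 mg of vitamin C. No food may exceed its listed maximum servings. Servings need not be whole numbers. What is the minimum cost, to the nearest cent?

$2.90

Cost per mg of vitamin C: bell pepper $0.0097, spinach $0.0333, banana $0.0409, avocado $0.1219.
Take 2.903 servings of bell pepper: +299.0 mg vitamin C for $2.90 (total $2.90, still need 0.0 mg).
Greedy by cheapest-per-mg is optimal for a single linear constraint, so the minimum cost is $2.90.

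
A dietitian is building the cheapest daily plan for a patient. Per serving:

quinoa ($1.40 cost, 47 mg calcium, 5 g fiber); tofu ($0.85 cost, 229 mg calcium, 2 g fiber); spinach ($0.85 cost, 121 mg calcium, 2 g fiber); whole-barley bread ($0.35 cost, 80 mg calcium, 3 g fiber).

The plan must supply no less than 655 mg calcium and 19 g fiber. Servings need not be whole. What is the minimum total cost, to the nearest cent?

$2.74

A basic optimal solution has at most two foods positive. Try each food alone and each pair with both targets met exactly.
quinoa only: max(655/47, 19/5) = 13.94 servings → $19.51.
tofu only: max(655/229, 19/2) = 9.5 servings → $8.07.
spinach only: max(655/121, 19/2) = 9.5 servings → $8.07.
whole-barley bread only: max(655/80, 19/3) = 8.188 servings → $2.87.
quinoa + tofu with both tight: 2.893 servings and 2.266 servings → $5.98.
quinoa + spinach with both tight: 1.935 servings and 4.661 servings → $6.67.
quinoa + whole-barley bread: intersection lies outside the first quadrant.
tofu + spinach: intersection lies outside the first quadrant.
tofu + whole-barley bread with both tight: 0.8444 servings and 5.77 servings → $2.74.
spinach + whole-barley bread with both tight: 2.192 servings and 4.872 servings → $3.57.
Cheapest feasible corner: $2.74.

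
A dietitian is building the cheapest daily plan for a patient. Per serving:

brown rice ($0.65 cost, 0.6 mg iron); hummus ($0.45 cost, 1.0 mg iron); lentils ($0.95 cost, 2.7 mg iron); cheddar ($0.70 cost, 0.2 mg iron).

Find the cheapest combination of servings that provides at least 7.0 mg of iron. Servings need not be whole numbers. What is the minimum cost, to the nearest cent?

Cost per mg of iron: lentils $0.3519, hummus $0.4500, brown rice $1.0833, cheddar $3.5000.
With no serving limits, use only lentils: 7.0 mg / 2.7 mg = 2.593 servings × $0.95 = $2.46.

$2.46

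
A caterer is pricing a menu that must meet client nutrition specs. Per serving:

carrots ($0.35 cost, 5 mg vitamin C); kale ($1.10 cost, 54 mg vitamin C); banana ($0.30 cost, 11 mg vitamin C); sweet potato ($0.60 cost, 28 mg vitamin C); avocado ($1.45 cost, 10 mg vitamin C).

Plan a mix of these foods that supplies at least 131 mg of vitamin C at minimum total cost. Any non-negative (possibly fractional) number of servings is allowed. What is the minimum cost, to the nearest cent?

Cost per mg of vitamin C: kale $0.0204, sweet potato $0.0214, banana $0.0273, carrots $0.0700, avocado $0.1450.
With no serving limits, use only kale: 131 mg / 54 mg = 2.426 servings × $1.10 = $2.67.

$2.67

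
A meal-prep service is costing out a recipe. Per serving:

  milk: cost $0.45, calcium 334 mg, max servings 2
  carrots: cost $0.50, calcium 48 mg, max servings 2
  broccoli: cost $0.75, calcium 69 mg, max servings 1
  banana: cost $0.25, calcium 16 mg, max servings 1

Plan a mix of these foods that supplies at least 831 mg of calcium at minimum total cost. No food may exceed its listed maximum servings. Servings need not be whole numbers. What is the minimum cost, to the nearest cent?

Cost per mg of calcium: milk $0.0013, carrots $0.0104, broccoli $0.0109, banana $0.0156.
Take 2 servings of milk: +668.0 mg calcium for $0.90 (total $0.90, still need 163.0 mg).
Take 2 servings of carrots: +96.0 mg calcium for $1.00 (total $1.90, still need 67.0 mg).
Take 0.971 servings of broccoli: +67.0 mg calcium for $0.73 (total $2.63, still need 0.0 mg).
Greedy by cheapest-per-mg is optimal for a single linear constraint, so the minimum cost is $2.63.

$2.63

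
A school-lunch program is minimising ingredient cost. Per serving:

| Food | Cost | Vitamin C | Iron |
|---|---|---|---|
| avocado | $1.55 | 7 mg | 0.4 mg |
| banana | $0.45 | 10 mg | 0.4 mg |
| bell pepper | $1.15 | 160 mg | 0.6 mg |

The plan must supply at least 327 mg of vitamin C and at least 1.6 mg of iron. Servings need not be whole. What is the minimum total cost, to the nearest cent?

At the optimum either one food covers both requirements or two foods hit both targets exactly; no other combination can be cheaper.
avocado only: max(327/7, 1.6/0.4) = 46.71 servings → $72.41.
banana only: max(327/10, 1.6/0.4) = 32.7 servings → $14.71.
bell pepper only: max(327/160, 1.6/0.6) = 2.667 servings → $3.07.
avocado + banana with both targets exact would need a negative amount; discard.
avocado + bell pepper with both tight: 1 serving and 2 servings → $3.85.
banana + bell pepper with both tight: 1.031 servings and 1.979 servings → $2.74.
Cheapest feasible corner: $2.74.

$2.74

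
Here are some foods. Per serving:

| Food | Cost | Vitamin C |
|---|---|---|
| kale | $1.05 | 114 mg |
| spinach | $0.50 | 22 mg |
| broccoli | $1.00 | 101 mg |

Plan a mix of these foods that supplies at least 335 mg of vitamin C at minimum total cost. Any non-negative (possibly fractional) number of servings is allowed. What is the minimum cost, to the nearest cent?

Cost per mg of vitamin C: kale $0.0092, broccoli $0.0099, spinach $0.0227.
With no serving limits, use only kale: 335 mg / 114 mg = 2.939 servings × $1.05 = $3.09.

$3.09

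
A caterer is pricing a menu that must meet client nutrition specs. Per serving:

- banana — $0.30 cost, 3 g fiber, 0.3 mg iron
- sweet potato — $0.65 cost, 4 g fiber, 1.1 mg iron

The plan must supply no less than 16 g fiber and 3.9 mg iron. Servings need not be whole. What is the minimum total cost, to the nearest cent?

$2.42

A basic optimal solution has at most two foods positive. Try each food alone and each pair with both targets met exactly.
banana only: max(16/3, 3.9/0.3) = 13 servings → $3.90.
sweet potato only: max(16/4, 3.9/1.1) = 4 servings → $2.60.
banana + sweet potato with both tight: 0.9524 servings and 3.286 servings → $2.42.
Cheapest feasible corner: $2.42.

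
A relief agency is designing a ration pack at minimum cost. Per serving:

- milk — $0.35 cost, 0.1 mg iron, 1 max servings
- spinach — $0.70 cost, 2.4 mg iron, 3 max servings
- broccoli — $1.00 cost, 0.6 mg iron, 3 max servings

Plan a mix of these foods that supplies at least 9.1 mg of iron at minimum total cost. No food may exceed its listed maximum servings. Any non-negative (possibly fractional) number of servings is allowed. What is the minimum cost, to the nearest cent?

$5.45

Cost per mg of iron: spinach $0.2917, broccoli $1.6667, milk $3.5000.
Take 3 servings of spinach: +7.2 mg iron for $2.10 (total $2.10, still need 1.9 mg).
Take 3 servings of broccoli: +1.8 mg iron for $3.00 (total $5.10, still need 0.1 mg).
Take 1 serving of milk: +0.1 mg iron for $0.35 (total $5.45, still need 0.0 mg).
Filling from the cheapest source first is optimal under one linear minimum: $5.45.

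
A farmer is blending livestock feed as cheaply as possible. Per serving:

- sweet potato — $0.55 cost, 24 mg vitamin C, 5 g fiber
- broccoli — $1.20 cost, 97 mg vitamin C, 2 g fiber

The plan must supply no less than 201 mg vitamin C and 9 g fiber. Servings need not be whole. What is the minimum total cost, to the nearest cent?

$2.76

The cheapest plan sits at a corner of the feasible region — with two constraints it uses at most two foods.
sweet potato only: max(201/24, 9/5) = 8.375 servings → $4.61.
broccoli only: max(201/97, 9/2) = 4.5 servings → $5.40.
sweet potato + broccoli with both tight: 1.078 servings and 1.805 servings → $2.76.
So the least-cost plan costs $2.76.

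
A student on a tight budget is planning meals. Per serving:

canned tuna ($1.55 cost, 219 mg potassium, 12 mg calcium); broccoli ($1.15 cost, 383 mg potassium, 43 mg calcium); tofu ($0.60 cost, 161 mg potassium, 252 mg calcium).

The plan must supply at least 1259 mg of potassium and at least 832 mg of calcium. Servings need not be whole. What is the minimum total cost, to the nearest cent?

$4.12

An LP optimum is at a vertex; with two nutrient constraints at most two foods are used. Check each candidate.
canned tuna only: max(1259/219, 832/12) = 69.33 servings → $107.47.
broccoli only: max(1259/383, 832/43) = 19.35 servings → $22.25.
tofu only: max(1259/161, 832/252) = 7.82 servings → $4.69.
canned tuna + broccoli with both targets exact would need a negative amount; discard.
canned tuna + tofu with both tight: 3.442 servings and 3.138 servings → $7.22.
broccoli + tofu with both tight: 2.046 servings and 2.952 servings → $4.12.
The minimum over all feasible corners is $4.12.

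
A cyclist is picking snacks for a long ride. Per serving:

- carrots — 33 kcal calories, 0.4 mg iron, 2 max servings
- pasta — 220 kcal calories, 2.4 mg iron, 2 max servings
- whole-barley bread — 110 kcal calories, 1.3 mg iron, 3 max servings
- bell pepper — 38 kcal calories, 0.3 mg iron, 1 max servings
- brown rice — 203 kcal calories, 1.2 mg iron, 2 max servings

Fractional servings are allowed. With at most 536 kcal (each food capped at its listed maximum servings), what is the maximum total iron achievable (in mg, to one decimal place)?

Iron per kcal: carrots 0.01212, whole-barley bread 0.01182, pasta 0.01091, bell pepper 0.007895, brown rice 0.005911.
Take 2 servings of carrots: uses 66 kcal, +0.8 mg iron (running total 0.8 mg).
Take 3 servings of whole-barley bread: uses 330 kcal, +3.9 mg iron (running total 4.7 mg).
Take 0.6364 servings of pasta: uses 140 kcal, +1.5 mg iron (running total 6.2 mg).
Filling greedily by iron-per-kcal is optimal for one linear limit, giving 6.2 mg.

6.2 mg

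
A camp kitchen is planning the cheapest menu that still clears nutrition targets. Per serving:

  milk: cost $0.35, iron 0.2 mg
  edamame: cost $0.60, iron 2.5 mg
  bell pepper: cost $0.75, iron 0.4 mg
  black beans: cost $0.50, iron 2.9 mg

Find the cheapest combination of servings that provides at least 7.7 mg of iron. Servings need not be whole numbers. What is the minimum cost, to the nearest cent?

$1.33

Cost per mg of iron: black beans $0.1724, edamame $0.2400, milk $1.7500, bell pepper $1.8750.
With no serving limits, use only black beans: 7.7 mg / 2.9 mg = 2.655 servings × $0.50 = $1.33.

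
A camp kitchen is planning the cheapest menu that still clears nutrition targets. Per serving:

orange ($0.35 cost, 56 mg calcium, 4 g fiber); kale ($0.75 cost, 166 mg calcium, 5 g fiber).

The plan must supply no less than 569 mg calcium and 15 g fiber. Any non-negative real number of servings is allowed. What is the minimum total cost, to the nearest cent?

$2.57

The cheapest plan sits at a corner of the feasible region — with two constraints it uses at most two foods.
orange only: max(569/56, 15/4) = 10.16 servings → $3.56.
kale only: max(569/166, 15/5) = 3.428 servings → $2.57.
orange + kale: the both-tight solution has a negative serving — not a feasible corner.
The minimum over all feasible corners is $2.57.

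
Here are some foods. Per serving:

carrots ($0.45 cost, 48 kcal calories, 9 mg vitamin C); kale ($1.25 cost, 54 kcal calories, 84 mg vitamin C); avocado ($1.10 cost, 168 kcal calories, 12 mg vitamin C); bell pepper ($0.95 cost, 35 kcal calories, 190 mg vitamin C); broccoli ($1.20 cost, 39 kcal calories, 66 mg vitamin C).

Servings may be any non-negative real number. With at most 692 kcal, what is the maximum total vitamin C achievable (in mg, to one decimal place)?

3756.6 mg

Vitamin C per kcal: bell pepper 5.429, broccoli 1.692, kale 1.556, carrots 0.1875, avocado 0.07143.
With no serving limits, spend the whole calories allowance on bell pepper: 692 kcal / 35 kcal × 190 mg = 3756.6 mg.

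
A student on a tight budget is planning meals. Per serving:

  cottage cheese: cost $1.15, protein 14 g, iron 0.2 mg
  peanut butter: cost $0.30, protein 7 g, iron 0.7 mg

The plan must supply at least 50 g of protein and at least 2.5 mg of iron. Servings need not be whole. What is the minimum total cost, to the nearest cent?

$2.14

The cheapest plan sits at a corner of the feasible region — with two constraints it uses at most two foods.
cottage cheese only: max(50/14, 2.5/0.2) = 12.5 servings → $14.38.
peanut butter only: max(50/7, 2.5/0.7) = 7.143 servings → $2.14.
cottage cheese + peanut butter with both tight: 2.083 servings and 2.976 servings → $3.29.
Cheapest feasible corner: $2.14.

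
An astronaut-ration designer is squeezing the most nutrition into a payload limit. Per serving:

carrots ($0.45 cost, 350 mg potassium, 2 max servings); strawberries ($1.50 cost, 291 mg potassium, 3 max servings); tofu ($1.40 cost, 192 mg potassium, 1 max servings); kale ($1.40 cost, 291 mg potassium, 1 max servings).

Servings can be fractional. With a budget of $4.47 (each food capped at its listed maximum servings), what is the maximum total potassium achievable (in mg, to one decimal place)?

Potassium per dollar: carrots 777.8, kale 207.9, strawberries 194, tofu 137.1.
Take 2 servings of carrots: spends $0.90, +700.0 mg potassium (running total 700.0 mg).
Take 1 serving of kale: spends $1.40, +291.0 mg potassium (running total 991.0 mg).
Take 1.447 servings of strawberries: spends $2.17, +421.0 mg potassium (running total 1412.0 mg).
Filling greedily by potassium-per-dollar is optimal for one linear limit, giving 1412.0 mg.

1412.0 mg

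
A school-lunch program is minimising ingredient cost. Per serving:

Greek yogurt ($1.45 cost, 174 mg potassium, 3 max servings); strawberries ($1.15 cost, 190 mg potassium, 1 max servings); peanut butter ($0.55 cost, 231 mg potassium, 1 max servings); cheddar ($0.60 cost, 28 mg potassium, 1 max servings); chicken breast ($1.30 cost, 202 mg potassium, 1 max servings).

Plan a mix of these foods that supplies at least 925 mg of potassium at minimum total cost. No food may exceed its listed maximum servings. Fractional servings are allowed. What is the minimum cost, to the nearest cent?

Cost per mg of potassium: peanut butter $0.0024, strawberries $0.0061, chicken breast $0.0064, Greek yogurt $0.0083, cheddar $0.0214.
Take 1 serving of peanut butter: +231.0 mg potassium for $0.55 (total $0.55, still need 694.0 mg).
Take 1 serving of strawberries: +190.0 mg potassium for $1.15 (total $1.70, still need 504.0 mg).
Take 1 serving of chicken breast: +202.0 mg potassium for $1.30 (total $3.00, still need 302.0 mg).
Take 1.736 servings of Greek yogurt: +302.0 mg potassium for $2.52 (total $5.52, still need 0.0 mg).
Filling from the cheapest source first is optimal under one linear minimum: $5.52.

$5.52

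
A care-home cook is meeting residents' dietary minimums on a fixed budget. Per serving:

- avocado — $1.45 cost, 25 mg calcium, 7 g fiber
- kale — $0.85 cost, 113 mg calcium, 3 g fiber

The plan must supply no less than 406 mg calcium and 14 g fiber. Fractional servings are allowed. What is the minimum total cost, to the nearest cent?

$3.70

avocado only: max(406/25, 14/7) = 16.24 servings → $23.55.
kale only: max(406/113, 14/3) = 4.667 servings → $3.97.
avocado + kale with both tight: 0.5084 servings and 3.48 servings → $3.70.
Cheapest feasible corner: $3.70.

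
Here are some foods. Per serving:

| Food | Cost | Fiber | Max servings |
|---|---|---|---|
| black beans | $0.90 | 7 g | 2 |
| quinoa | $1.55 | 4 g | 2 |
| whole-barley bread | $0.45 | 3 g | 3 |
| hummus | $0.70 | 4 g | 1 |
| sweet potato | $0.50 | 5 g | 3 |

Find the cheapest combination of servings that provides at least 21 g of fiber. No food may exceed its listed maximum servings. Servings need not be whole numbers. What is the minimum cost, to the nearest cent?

$2.27

Cost per g of fiber: sweet potato $0.1000, black beans $0.1286, whole-barley bread $0.1500, hummus $0.1750, quinoa $0.3875.
Take 3 servings of sweet potato: +15.0 g fiber for $1.50 (total $1.50, still need 6.0 g).
Take 0.8571 servings of black beans: +6.0 g fiber for $0.77 (total $2.27, still need 0.0 g).
Filling from the cheapest source first is optimal under one linear minimum: $2.27.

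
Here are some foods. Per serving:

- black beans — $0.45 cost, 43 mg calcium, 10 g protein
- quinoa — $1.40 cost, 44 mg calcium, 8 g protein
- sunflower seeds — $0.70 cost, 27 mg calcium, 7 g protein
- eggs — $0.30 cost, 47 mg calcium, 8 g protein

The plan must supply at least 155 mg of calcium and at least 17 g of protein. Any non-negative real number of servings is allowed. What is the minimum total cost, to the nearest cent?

$0.99

At the optimum either one food covers both requirements or two foods hit both targets exactly; no other combination can be cheaper.
black beans only: max(155/43, 17/10) = 3.605 servings → $1.62.
quinoa only: max(155/44, 17/8) = 3.523 servings → $4.93.
sunflower seeds only: max(155/27, 17/7) = 5.741 servings → $4.02.
eggs only: max(155/47, 17/8) = 3.298 servings → $0.99.
black beans + quinoa: intersection lies outside the first quadrant.
black beans + sunflower seeds with both targets exact would need a negative amount; discard.
black beans + eggs with both targets exact would need a negative amount; discard.
quinoa + sunflower seeds: intersection lies outside the first quadrant.
quinoa + eggs: intersection lies outside the first quadrant.
sunflower seeds + eggs with both targets exact would need a negative amount; discard.
So the least-cost plan costs $0.99.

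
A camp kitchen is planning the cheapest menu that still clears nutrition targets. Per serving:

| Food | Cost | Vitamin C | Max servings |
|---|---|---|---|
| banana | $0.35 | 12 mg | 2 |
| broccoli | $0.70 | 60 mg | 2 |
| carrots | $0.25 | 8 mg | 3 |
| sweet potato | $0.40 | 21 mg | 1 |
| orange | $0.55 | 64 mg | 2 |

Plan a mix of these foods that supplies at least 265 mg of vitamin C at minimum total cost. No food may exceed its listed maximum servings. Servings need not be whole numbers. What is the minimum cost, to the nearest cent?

Cost per mg of vitamin C: orange $0.0086, broccoli $0.0117, sweet potato $0.0190, banana $0.0292, carrots $0.0312.
Take 2 servings of orange: +128.0 mg vitamin C for $1.10 (total $1.10, still need 137.0 mg).
Take 2 servings of broccoli: +120.0 mg vitamin C for $1.40 (total $2.50, still need 17.0 mg).
Take 0.8095 servings of sweet potato: +17.0 mg vitamin C for $0.32 (total $2.82, still need 0.0 mg).
Greedy by cheapest-per-mg is optimal for a single linear constraint, so the minimum cost is $2.82.

$2.82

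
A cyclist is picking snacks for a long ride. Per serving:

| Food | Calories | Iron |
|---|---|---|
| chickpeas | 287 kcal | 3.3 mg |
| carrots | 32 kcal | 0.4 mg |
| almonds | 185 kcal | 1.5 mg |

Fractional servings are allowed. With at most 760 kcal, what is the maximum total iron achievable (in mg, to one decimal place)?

9.5 mg

Iron per kcal: carrots 0.0125, chickpeas 0.0115, almonds 0.008108.
With no serving limits, spend the whole calories allowance on carrots: 760 kcal / 32 kcal × 0.4 mg = 9.5 mg.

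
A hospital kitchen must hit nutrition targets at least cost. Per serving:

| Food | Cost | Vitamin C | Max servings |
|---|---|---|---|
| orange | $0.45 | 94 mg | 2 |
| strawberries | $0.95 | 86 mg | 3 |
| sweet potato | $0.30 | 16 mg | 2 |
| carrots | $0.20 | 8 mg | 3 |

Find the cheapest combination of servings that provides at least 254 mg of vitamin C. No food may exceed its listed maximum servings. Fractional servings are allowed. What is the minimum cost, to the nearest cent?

Cost per mg of vitamin C: orange $0.0048, strawberries $0.0110, sweet potato $0.0187, carrots $0.0250.
Take 2 servings of orange: +188.0 mg vitamin C for $0.90 (total $0.90, still need 66.0 mg).
Take 0.7674 servings of strawberries: +66.0 mg vitamin C for $0.73 (total $1.63, still need 0.0 mg).
Greedy by cheapest-per-mg is optimal for a single linear constraint, so the minimum cost is $1.63.

$1.63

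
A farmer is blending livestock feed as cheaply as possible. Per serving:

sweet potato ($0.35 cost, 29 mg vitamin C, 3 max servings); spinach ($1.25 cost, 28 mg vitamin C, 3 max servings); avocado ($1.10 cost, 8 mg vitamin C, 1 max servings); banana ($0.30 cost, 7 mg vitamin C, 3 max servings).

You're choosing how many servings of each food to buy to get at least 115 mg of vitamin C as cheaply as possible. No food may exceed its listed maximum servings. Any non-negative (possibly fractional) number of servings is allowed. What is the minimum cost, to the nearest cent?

$2.26

Cost per mg of vitamin C: sweet potato $0.0121, banana $0.0429, spinach $0.0446, avocado $0.1375.
Take 3 servings of sweet potato: +87.0 mg vitamin C for $1.05 (total $1.05, still need 28.0 mg).
Take 3 servings of banana: +21.0 mg vitamin C for $0.90 (total $1.95, still need 7.0 mg).
Take 0.25 servings of spinach: +7.0 mg vitamin C for $0.31 (total $2.26, still need 0.0 mg).
Greedy by cheapest-per-mg is optimal for a single linear constraint, so the minimum cost is $2.26.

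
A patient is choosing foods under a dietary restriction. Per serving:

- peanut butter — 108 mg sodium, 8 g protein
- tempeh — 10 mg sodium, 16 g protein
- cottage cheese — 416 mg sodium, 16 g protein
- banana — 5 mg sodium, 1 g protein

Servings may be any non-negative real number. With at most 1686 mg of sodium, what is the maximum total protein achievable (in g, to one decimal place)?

Protein per mg sodium: tempeh 1.6, banana 0.2, peanut butter 0.07407, cottage cheese 0.03846.
With no serving limits, spend the whole sodium allowance on tempeh: 1686 mg / 10 mg × 16 g = 2697.6 g.

2697.6 g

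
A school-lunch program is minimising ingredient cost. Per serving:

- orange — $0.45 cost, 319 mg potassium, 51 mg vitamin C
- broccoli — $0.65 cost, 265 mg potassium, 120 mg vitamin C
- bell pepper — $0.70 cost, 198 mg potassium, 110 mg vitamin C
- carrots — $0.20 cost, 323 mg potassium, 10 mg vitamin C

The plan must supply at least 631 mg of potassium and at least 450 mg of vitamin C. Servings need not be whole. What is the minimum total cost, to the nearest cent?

Minimising a linear cost over {potassium ≥ 631, vitamin C ≥ 450, servings ≥ 0} — the optimum is at a vertex, using one or two foods.
orange only: max(631/319, 450/51) = 8.824 servings → $3.97.
broccoli only: max(631/265, 450/120) = 3.75 servings → $2.44.
bell pepper only: max(631/198, 450/110) = 4.091 servings → $2.86.
carrots only: max(631/323, 450/10) = 45 servings → $9.00.
orange + broccoli with both targets exact would need a negative amount; discard.
orange + bell pepper: intersection lies outside the first quadrant.
orange + carrots with both targets exact would need a negative amount; discard.
broccoli + bell pepper with both targets exact would need a negative amount; discard.
broccoli + carrots: the both-tight solution has a negative serving — not a feasible corner.
bell pepper + carrots: intersection lies outside the first quadrant.
Cheapest feasible corner: $2.44.

$2.44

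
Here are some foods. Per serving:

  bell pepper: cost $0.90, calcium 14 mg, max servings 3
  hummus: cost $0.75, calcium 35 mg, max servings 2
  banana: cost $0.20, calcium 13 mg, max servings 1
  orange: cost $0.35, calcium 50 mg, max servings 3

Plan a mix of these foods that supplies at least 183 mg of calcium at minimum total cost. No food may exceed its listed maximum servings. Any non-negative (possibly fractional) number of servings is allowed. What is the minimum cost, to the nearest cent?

Cost per mg of calcium: orange $0.0070, banana $0.0154, hummus $0.0214, bell pepper $0.0643.
Take 3 servings of orange: +150.0 mg calcium for $1.05 (total $1.05, still need 33.0 mg).
Take 1 serving of banana: +13.0 mg calcium for $0.20 (total $1.25, still need 20.0 mg).
Take 0.5714 servings of hummus: +20.0 mg calcium for $0.43 (total $1.68, still need 0.0 mg).
Filling from the cheapest source first is optimal under one linear minimum: $1.68.

$1.68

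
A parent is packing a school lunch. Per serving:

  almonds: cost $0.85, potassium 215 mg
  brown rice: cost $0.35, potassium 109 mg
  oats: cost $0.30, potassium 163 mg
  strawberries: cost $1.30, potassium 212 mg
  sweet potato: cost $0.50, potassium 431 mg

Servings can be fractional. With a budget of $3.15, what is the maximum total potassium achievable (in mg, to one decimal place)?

Potassium per dollar: sweet potato 862, oats 543.3, brown rice 311.4, almonds 252.9, strawberries 163.1.
With no serving limits, spend the whole cost allowance on sweet potato: $3.15 / $0.50 × 431 mg = 2715.3 mg.

2715.3 mg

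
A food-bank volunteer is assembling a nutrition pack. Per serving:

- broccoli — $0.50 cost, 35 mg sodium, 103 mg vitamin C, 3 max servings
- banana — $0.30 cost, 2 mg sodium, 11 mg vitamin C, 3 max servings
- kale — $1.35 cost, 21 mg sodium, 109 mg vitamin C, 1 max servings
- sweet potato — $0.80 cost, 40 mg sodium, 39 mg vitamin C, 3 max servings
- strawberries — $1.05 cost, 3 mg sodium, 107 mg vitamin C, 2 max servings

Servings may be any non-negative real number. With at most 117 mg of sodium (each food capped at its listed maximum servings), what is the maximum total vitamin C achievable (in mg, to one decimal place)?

603.2 mg

Vitamin C per mg sodium: strawberries 35.67, banana 5.5, kale 5.19, broccoli 2.943, sweet potato 0.975.
Take 2 servings of strawberries: uses 6 mg sodium, +214.0 mg vitamin C (running total 214.0 mg).
Take 3 servings of banana: uses 6 mg sodium, +33.0 mg vitamin C (running total 247.0 mg).
Take 1 serving of kale: uses 21 mg sodium, +109.0 mg vitamin C (running total 356.0 mg).
Take 2.4 servings of broccoli: uses 84 mg sodium, +247.2 mg vitamin C (running total 603.2 mg).
Greedy by best ratio exhausts the sodium allowance optimally: 603.2 mg.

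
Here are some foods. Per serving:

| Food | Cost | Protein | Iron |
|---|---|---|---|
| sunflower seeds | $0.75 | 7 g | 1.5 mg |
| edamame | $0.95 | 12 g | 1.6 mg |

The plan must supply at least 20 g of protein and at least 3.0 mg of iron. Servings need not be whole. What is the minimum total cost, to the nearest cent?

This is a tiny linear program; its minimum lies at a vertex of the feasible set. List the vertices and price them.
sunflower seeds only: max(20/7, 3.0/1.5) = 2.857 servings → $2.14.
edamame only: max(20/12, 3.0/1.6) = 1.875 servings → $1.78.
sunflower seeds + edamame with both tight: 0.5882 servings and 1.324 servings → $1.70.
The minimum over all feasible corners is $1.70.

$1.70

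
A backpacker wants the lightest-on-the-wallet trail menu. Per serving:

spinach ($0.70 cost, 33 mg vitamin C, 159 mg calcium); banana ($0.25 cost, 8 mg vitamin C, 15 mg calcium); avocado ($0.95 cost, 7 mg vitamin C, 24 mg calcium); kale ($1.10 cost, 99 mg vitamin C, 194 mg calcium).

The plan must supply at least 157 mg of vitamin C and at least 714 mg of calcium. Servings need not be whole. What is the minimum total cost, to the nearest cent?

$3.18

With two linear requirements the optimum uses one or two foods; enumerate the corners.
spinach only: max(157/33, 714/159) = 4.758 servings → $3.33.
banana only: max(157/8, 714/15) = 47.6 servings → $11.90.
avocado only: max(157/7, 714/24) = 29.75 servings → $28.26.
kale only: max(157/99, 714/194) = 3.68 servings → $4.05.
spinach + banana with both tight: 4.32 servings and 1.803 servings → $3.48.
spinach + avocado with both tight: 3.832 servings and 4.364 servings → $6.83.
spinach + kale with both tight: 4.308 servings and 0.15 servings → $3.18.
banana + avocado: intersection lies outside the first quadrant.
banana + kale: intersection lies outside the first quadrant.
avocado + kale with both targets exact would need a negative amount; discard.
Cheapest feasible corner: $3.18.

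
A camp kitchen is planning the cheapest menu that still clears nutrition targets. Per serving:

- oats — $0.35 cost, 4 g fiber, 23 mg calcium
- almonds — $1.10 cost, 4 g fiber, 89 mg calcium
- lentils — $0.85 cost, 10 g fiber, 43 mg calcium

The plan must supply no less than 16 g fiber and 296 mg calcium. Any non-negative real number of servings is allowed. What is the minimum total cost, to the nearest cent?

$3.72

This is a tiny linear program; its minimum lies at a vertex of the feasible set. List the vertices and price them.
oats only: max(16/4, 296/23) = 12.87 servings → $4.50.
almonds only: max(16/4, 296/89) = 4 servings → $4.40.
lentils only: max(16/10, 296/43) = 6.884 servings → $5.85.
oats + almonds with both tight: 0.9091 servings and 3.091 servings → $3.72.
oats + lentils: intersection lies outside the first quadrant.
almonds + lentils with both tight: 3.164 servings and 0.3343 servings → $3.76.
The minimum over all feasible corners is $3.72.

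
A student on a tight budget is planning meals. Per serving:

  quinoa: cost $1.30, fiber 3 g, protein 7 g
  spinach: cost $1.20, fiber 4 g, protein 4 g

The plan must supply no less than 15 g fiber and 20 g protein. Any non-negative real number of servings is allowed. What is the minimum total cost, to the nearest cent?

$5.00

Two binding constraints pin down two serving amounts, so the optimal mix uses at most two foods. The candidates are each food alone (scaled to the tighter of fiber/protein) and each pair with both constraints tight.
quinoa only: max(15/3, 20/7) = 5 servings → $6.50.
spinach only: max(15/4, 20/4) = 5 servings → $6.00.
quinoa + spinach with both tight: 1.25 servings and 2.812 servings → $5.00.
The minimum over all feasible corners is $5.00.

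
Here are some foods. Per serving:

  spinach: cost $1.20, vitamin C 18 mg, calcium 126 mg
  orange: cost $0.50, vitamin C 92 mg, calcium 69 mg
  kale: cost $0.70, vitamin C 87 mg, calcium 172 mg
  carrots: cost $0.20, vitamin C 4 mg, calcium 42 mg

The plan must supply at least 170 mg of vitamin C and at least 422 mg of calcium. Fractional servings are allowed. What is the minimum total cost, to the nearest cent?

$1.72

spinach only: max(170/18, 422/126) = 9.444 servings → $11.33.
orange only: max(170/92, 422/69) = 6.116 servings → $3.06.
kale only: max(170/87, 422/172) = 2.453 servings → $1.72.
carrots only: max(170/4, 422/42) = 42.5 servings → $8.50.
spinach + orange with both tight: 2.618 servings and 1.336 servings → $3.81.
spinach + kale with both tight: 0.9502 servings and 1.757 servings → $2.37.
spinach + carrots: the both-tight solution has a negative serving — not a feasible corner.
orange + kale with both targets exact would need a negative amount; discard.
orange + carrots with both tight: 1.52 servings and 7.551 servings → $2.27.
kale + carrots with both tight: 1.838 servings and 2.52 servings → $1.79.
The minimum over all feasible corners is $1.72.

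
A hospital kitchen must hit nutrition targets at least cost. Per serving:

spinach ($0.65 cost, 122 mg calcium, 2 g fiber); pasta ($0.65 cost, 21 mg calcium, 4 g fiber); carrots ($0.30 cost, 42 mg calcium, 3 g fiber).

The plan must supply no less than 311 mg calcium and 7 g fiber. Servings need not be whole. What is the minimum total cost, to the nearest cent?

$1.72

Check every corner: each single food scaled to meet both minima, and each pair solved so both constraints bind.
spinach only: max(311/122, 7/2) = 3.5 servings → $2.27.
pasta only: max(311/21, 7/4) = 14.81 servings → $9.63.
carrots only: max(311/42, 7/3) = 7.405 servings → $2.22.
spinach + pasta with both tight: 2.46 servings and 0.5202 servings → $1.94.
spinach + carrots with both tight: 2.266 servings and 0.8227 servings → $1.72.
pasta + carrots with both targets exact would need a negative amount; discard.
Cheapest feasible corner: $1.72.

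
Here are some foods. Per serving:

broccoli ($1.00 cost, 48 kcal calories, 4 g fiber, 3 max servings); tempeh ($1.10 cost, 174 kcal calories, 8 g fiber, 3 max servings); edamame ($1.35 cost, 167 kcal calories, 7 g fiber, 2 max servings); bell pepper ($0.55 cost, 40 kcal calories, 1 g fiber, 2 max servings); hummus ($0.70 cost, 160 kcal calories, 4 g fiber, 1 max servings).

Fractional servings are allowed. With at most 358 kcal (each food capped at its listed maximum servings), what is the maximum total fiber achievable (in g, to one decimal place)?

Fiber per kcal: broccoli 0.08333, tempeh 0.04598, edamame 0.04192, bell pepper 0.025, hummus 0.025.
Take 3 servings of broccoli: uses 144 kcal, +12.0 g fiber (running total 12.0 g).
Take 1.23 servings of tempeh: uses 214 kcal, +9.8 g fiber (running total 21.8 g).
Filling greedily by fiber-per-kcal is optimal for one linear limit, giving 21.8 g.

21.8 g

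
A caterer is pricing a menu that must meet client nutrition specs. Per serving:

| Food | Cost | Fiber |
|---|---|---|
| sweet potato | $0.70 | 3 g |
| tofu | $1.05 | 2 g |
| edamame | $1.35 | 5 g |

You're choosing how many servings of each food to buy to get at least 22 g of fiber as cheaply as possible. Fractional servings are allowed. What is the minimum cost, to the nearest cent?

Cost per g of fiber: sweet potato $0.2333, edamame $0.2700, tofu $0.5250.
With no serving limits, use only sweet potato: 22 g / 3 g = 7.333 servings × $0.70 = $5.13.

$5.13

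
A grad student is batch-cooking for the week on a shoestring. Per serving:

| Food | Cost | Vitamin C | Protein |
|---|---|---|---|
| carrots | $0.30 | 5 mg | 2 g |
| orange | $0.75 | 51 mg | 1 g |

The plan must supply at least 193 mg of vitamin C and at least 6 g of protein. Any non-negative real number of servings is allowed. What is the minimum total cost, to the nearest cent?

With two linear requirements the optimum uses one or two foods; enumerate the corners.
carrots only: max(193/5, 6/2) = 38.6 servings → $11.58.
orange only: max(193/51, 6/1) = 6 servings → $4.50.
carrots + orange with both tight: 1.165 servings and 3.67 servings → $3.10.
The minimum over all feasible corners is $3.10.

$3.10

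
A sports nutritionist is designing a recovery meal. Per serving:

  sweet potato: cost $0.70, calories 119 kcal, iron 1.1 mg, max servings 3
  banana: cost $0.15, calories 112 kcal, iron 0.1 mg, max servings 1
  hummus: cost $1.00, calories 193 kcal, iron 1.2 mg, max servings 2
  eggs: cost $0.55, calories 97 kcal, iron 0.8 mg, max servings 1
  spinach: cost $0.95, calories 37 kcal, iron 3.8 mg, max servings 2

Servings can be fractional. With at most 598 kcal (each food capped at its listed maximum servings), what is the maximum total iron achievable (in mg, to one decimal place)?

Iron per kcal: spinach 0.1027, sweet potato 0.009244, eggs 0.008247, hummus 0.006218, banana 0.0008929.
Take 2 servings of spinach: uses 74 kcal, +7.6 mg iron (running total 7.6 mg).
Take 3 servings of sweet potato: uses 357 kcal, +3.3 mg iron (running total 10.9 mg).
Take 1 serving of eggs: uses 97 kcal, +0.8 mg iron (running total 11.7 mg).
Take 0.3627 servings of hummus: uses 70 kcal, +0.4 mg iron (running total 12.1 mg).
Greedy by best ratio exhausts the calories allowance optimally: 12.1 mg.

12.1 mg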